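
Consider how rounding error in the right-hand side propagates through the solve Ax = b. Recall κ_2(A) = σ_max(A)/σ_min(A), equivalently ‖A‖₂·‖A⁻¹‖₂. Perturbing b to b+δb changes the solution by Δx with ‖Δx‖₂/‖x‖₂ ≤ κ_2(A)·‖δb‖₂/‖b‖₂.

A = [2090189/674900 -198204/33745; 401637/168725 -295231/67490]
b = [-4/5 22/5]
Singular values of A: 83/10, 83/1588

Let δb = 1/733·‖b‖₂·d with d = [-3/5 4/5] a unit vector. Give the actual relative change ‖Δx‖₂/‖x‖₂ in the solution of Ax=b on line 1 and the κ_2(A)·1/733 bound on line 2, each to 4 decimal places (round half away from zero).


largest singular value 83/10, smallest 83/1588
condition number: (83/10) ÷ (83/1588) = 158.8000
κ_2(A)·‖δb‖/‖b‖ = 0.2166
solve Ax = b  →  x = [67.6400 35.8016]
2-norm of b is 4.4721; of x, 76.5305
δb = ε·‖b‖·d = [-0.0037 0.0049]; solving A·Δx = δb gives ‖Δx‖ = 0.1167
dividing the unrounded norms, ‖Δx‖/‖x‖ = 0.0015
so the bound overstates the realised error by a factor of ≈ 142.0357 (computed from the unrounded values)

0.0015
0.2166


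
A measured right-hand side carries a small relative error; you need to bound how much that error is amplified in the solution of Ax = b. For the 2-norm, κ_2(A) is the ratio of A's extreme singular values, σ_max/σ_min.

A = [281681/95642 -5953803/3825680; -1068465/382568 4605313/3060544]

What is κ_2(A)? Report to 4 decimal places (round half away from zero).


AᵀA = [2866973161/174028864 -61160820093/6961154560; -61160820093/6961154560 1304859712609/278446182400]; tr = 20387601281/963481600, det = 279841/38539264
λ_max, λ_min = (20387601281/963481600 ± √415627323827590280961/928296793538560000)/2 = 529/25, 13225/38539264
κ = σ_max/σ_min = (23/5)/(115/6208) = 248.3200

248.3200


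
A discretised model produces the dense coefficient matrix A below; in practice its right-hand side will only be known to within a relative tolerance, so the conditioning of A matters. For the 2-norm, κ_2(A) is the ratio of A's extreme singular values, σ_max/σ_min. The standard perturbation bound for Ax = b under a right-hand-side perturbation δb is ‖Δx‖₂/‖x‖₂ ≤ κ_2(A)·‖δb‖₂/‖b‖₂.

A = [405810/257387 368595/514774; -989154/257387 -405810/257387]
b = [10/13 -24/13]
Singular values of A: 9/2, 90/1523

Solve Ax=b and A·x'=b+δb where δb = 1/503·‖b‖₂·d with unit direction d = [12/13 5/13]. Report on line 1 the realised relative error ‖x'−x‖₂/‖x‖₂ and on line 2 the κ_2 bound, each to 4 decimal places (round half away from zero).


σ_max = 9/2, σ_min = 90/1523
condition number: (9/2) ÷ (90/1523) = 76.1500
bound on ‖Δx‖/‖x‖: κ·ε = 76.1500·1/503 = 0.1514
solve Ax = b  →  x = [0.4103 0.1709]
‖b‖ = 2.0000, ‖x‖ = 0.4444
with δb = [0.0037 0.0015], A·Δx = δb → ‖Δx‖ = 0.0673
dividing the unrounded norms, ‖Δx‖/‖x‖ = 0.1514
tightness: 0.1514 against a bound of 0.1514; the bound is attained (ratio 1)

0.1514
0.1514


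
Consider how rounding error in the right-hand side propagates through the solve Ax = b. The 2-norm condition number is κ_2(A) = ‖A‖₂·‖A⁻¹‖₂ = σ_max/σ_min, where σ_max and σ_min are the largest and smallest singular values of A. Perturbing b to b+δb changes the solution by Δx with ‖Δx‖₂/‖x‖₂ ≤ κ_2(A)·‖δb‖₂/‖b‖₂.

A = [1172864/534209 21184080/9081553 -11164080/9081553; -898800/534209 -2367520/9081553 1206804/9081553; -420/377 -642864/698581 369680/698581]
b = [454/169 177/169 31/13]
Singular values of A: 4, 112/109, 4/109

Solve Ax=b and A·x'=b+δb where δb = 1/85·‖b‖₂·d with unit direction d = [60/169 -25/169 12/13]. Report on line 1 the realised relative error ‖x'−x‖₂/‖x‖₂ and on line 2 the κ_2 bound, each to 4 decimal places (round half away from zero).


0.0147
1.2824

σ_max = 4, σ_min = 4/109
κ = σ_max/σ_min = 4/(4/109) = 109.0000
bound on ‖Δx‖/‖x‖: κ·ε = 109.0000·1/85 = 1.2824
solve Ax = b  →  x = [-1.1613 39.8664 71.3879]
2-norm of b is 3.7417; of x, 81.7736
re-solving with b+δb shifts x by Δx of norm 1.1995
relative error = 0.0147
realised/bound (from unrounded values) ≈ 0.0114


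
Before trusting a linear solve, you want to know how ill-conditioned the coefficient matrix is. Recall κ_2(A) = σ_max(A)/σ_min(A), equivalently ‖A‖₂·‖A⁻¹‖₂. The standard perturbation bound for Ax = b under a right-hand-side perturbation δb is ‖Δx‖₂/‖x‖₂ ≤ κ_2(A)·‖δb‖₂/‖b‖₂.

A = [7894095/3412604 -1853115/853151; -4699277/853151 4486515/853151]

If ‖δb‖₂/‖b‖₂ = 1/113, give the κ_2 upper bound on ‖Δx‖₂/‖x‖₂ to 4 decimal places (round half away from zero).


form AᵀA = [2459455651081/68910450064 -585574987305/17227612516; -585574987305/17227612516 139425160050/4306903129] with trace 5577001441/81938704 and determinant 3294225/81938704
eigenvalues of AᵀA: λ = (tr ± √(tr²−4·det))/2 = 1089/16, 3025/5121169
κ_2(A) = √(λ_max/λ_min) = √((1089/16) / (3025/5121169)) = 339.4500
perturbation bound = 339.4500·1/113 = 3.0040

3.0040


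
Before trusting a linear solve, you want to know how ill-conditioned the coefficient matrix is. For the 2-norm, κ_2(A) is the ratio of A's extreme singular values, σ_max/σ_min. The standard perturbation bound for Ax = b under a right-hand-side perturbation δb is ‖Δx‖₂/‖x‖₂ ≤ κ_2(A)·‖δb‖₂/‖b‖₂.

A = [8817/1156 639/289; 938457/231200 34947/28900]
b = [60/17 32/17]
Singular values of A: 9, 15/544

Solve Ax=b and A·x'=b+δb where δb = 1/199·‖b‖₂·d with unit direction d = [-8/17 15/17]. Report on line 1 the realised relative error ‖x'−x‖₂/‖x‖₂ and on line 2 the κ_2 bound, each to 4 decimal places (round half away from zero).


largest singular value 9, smallest 15/544
κ_2(A) = 9 / (15/544) = 326.4000
bound on ‖Δx‖/‖x‖: κ·ε = 326.4000·1/199 = 1.6402
solve Ax = b  →  x = [0.4267 0.1244]
‖b‖ = 4.0000, ‖x‖ = 0.4444
Δx = A⁻¹·δb where δb = 1/199·4.0000·d; ‖Δx‖ = 0.7290
realised ‖Δx‖/‖x‖ = 1.6402
so the bound is sharp here: realised error equals the bound

1.6402
1.6402


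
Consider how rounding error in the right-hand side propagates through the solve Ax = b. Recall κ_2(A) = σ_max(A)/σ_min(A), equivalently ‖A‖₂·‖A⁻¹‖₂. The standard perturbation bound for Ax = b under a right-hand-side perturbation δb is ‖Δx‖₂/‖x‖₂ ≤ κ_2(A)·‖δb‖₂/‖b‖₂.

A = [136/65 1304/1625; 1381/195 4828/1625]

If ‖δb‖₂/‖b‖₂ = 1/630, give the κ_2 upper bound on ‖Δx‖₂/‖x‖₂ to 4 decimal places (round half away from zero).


form AᵀA = [82945/1521 57596/2535; 57596/2535 40016/4225] with trace 14401/225 and determinant 64/225
λ_max, λ_min = (14401/225 ± √207331201/50625)/2 = 64, 1/225
σ_max=√64=8, σ_min=√(1/225)=(1/15) → κ = 120.0000
perturbation bound = 120.0000·1/630 = 0.1905

0.1905


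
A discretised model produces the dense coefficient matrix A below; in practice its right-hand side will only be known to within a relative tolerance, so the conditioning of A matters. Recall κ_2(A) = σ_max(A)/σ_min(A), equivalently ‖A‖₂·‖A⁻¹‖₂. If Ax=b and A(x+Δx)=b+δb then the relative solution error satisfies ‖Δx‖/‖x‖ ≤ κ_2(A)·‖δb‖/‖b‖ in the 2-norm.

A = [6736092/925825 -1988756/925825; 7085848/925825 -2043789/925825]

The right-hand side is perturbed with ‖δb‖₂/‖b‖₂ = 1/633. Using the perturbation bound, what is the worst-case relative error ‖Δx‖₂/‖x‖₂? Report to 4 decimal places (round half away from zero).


0.5043

AᵀA = [113655383248/1019205625 -33149133864/1019205625; -33149133864/1019205625 9669707377/1019205625]; tr = 197320145/1630729, det = 234256/1630729
solving λ² − 197320145/1630729·λ + 234256/1630729 = 0 gives λ = 121, 1936/1630729
σ_max=√121=11, σ_min=√(1936/1630729)=(44/1277) → κ = 319.2500
bound on ‖Δx‖/‖x‖: κ·ε = 319.2500·1/633 = 0.5043


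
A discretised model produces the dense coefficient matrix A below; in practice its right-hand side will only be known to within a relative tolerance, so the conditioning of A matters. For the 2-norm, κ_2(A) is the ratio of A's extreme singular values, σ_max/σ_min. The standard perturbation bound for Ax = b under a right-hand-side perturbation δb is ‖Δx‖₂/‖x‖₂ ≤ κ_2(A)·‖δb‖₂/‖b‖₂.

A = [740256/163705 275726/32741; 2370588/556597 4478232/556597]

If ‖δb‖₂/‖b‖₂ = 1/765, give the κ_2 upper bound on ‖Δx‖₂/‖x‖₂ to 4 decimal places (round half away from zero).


M = AᵀA = [355360406544/9209281225 133254907104/1841856245; 133254907104/1841856245 49971149668/368371249]. tr(M)=5552384596/31866025, det(M)=8433216/31866025
eigenvalues of AᵀA: λ = (tr ± √(tr²−4·det))/2 = 4356/25, 1936/1274641
so κ_2 = √((4356/25) / (1936/1274641)) = 338.7000
bound on ‖Δx‖/‖x‖: κ·ε = 338.7000·1/765 = 0.4427

0.4427


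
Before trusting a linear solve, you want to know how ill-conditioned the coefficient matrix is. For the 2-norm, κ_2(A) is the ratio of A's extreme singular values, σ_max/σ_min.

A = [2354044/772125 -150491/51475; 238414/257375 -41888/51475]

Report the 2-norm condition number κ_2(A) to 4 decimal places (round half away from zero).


M = AᵀA = [9684950836/953883225 -614755988/63592215; -614755988/63592215 39043433/4239481]. tr(M)=21961621/1134225, det(M)=58564/1134225
char-poly roots: 484/25 and 121/45369
σ_max=√(484/25)=(22/5), σ_min=√(121/45369)=(11/213) → κ = 85.2000

85.2000


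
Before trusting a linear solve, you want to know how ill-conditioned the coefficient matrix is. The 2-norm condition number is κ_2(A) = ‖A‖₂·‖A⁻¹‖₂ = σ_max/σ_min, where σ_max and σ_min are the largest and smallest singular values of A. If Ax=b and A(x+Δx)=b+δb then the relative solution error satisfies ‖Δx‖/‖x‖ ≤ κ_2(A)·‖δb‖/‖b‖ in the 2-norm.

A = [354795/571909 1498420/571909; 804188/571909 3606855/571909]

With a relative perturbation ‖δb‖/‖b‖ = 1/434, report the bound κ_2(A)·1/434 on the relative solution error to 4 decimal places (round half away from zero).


form AᵀA = [4571584801/1935384049 20309002560/1935384049; 20309002560/1935384049 90264292825/1935384049] with trace 56416346/1151329 and determinant 60025/1151329
λ_max, λ_min = (56416346/1151329 ± √3182527661898816/1325558466241)/2 = 49, 1225/1151329
so κ_2 = √(49 / (1225/1151329)) = 214.6000
worst-case relative error ≤ 214.6000 × 1/434 = 0.4945

0.4945


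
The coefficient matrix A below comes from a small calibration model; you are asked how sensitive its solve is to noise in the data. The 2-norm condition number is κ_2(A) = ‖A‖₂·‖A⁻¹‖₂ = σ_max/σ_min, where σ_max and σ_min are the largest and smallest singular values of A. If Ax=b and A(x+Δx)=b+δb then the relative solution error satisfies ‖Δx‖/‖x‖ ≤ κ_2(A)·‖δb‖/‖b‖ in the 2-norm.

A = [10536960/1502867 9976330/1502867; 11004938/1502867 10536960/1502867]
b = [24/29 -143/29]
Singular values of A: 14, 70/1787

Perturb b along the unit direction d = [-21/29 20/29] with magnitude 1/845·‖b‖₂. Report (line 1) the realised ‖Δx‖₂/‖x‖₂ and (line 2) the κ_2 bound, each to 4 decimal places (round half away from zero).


largest singular value 14, smallest 70/1787
κ = σ_max/σ_min = 14/(70/1787) = 357.4000
worst-case relative error ≤ 357.4000 × 1/845 = 0.4230
solve Ax = b  →  x = [70.2685 -74.0926]
2-norm of b is 5.0000; of x, 102.1145
re-solving with b+δb shifts x by Δx of norm 0.1511
dividing the unrounded norms, ‖Δx‖/‖x‖ = 0.0015
realised/bound (from unrounded values) ≈ 0.0035

0.0015
0.4230


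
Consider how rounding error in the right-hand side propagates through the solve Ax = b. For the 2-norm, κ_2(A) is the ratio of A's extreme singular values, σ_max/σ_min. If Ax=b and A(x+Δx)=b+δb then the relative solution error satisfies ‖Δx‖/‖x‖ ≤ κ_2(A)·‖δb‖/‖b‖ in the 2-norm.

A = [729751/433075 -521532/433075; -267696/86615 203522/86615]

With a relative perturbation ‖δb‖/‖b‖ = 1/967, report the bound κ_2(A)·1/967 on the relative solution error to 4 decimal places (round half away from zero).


0.0843

M = AᵀA = [8041748209/648975625 -6029893188/648975625; -6029893188/648975625 4524310516/648975625]. tr(M)=502642349/25959025, det(M)=58564/1038361
λ_max, λ_min = (502642349/25959025 ± √252497304574227801/673870978950625)/2 = 484/25, 3025/1038361
κ = σ_max/σ_min = (22/5)/(55/1019) = 81.5200
worst-case relative error ≤ 81.5200 × 1/967 = 0.0843


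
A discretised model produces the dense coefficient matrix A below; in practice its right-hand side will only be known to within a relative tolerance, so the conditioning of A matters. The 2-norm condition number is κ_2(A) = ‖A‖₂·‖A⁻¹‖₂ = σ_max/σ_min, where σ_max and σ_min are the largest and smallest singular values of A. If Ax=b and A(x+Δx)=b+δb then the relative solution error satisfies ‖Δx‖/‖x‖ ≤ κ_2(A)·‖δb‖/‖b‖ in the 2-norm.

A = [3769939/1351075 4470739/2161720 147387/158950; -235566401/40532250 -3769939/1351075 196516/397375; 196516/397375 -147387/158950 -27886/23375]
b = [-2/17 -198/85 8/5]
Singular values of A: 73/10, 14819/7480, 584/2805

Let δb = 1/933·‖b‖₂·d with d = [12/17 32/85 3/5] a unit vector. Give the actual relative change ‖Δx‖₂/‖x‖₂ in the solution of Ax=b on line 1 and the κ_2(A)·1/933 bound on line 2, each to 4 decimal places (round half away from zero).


0.0139
0.0376

σ_max = 73/10, σ_min = 584/2805
condition number: (73/10) ÷ (584/2805) = 35.0625
κ_2(A)·‖δb‖/‖b‖ = 0.0376
solve Ax = b  →  x = [0.5268 -0.4055 -0.8076]
‖b‖₂ = 2.8284 and ‖x‖₂ = 1.0460
Δx = A⁻¹·δb where δb = 1/933·2.8284·d; ‖Δx‖ = 0.0146
realised ‖Δx‖/‖x‖ = 0.0139
tightness: 0.0139 against a bound of 0.0376 (unrounded ratio ≈ 0.3704)


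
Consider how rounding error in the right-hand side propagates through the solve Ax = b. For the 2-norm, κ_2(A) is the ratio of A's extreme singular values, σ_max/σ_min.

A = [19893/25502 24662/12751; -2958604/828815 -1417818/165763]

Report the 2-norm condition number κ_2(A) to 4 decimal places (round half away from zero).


M = AᵀA = [21823507369/1634584900 2618703747/81729245; 2618703747/81729245 1256987560/16345849]. tr(M)=872912801/9672100, det(M)=130321/2418025
char-poly roots: 361/4 and 1444/2418025
σ_max=√(361/4)=(19/2), σ_min=√(1444/2418025)=(38/1555) → κ = 388.7500

388.7500


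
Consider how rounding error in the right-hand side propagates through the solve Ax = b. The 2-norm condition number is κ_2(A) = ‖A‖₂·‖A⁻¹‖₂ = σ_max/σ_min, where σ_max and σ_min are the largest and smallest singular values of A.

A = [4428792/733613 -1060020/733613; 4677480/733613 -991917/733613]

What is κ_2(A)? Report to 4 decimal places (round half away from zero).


M = AᵀA = [49337714304/639938209 -11099025000/639938209; -11099025000/639938209 2505994929/639938209]. tr(M)=30840993/380689, det(M)=419904/380689
λ_max, λ_min = (30840993/380689 ± √950527437890625/144924114721)/2 = 81, 5184/380689
κ = σ_max/σ_min = 9/(72/617) = 77.1250

77.1250


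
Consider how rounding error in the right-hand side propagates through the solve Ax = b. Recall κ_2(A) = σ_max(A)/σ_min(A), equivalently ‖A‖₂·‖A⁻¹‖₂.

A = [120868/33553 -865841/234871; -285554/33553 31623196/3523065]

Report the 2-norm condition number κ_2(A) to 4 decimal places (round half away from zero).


AᵀA = [568935860/6661561 -62721403316/699463905; -62721403316/699463905 6915412240489/73443710025]; tr = 15681248629/87329025, det = 80604484/87329025
eigenvalues of AᵀA: λ = (tr ± √(tr²−4·det))/2 = 4489/25, 17956/3493161
κ = σ_max/σ_min = (67/5)/(134/1869) = 186.9000

186.9000


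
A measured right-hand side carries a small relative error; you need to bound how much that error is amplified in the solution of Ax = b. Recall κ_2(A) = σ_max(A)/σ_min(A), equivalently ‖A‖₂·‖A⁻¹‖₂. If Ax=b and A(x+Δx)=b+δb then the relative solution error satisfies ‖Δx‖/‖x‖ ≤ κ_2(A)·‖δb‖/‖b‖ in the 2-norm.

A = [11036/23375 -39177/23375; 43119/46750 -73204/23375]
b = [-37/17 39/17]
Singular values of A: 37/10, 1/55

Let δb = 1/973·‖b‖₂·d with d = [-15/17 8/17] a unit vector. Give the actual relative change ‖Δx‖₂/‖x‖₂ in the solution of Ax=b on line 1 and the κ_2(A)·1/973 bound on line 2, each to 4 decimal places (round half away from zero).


0.0011
0.2091

from the listed singular values, σ₁ = 37/10, σ_n = 1/55
κ_2(A) = (37/10) / (1/55) = 203.5000
κ_2(A)·‖δb‖/‖b‖ = 0.2091
solve Ax = b  →  x = [158.4757 45.9405]
‖b‖ = 3.1623, ‖x‖ = 165.0002
re-solving with b+δb shifts x by Δx of norm 0.1788
dividing the unrounded norms, ‖Δx‖/‖x‖ = 0.0011
so the bound overstates the realised error by a factor of ≈ 193.0573 (computed from the unrounded values)


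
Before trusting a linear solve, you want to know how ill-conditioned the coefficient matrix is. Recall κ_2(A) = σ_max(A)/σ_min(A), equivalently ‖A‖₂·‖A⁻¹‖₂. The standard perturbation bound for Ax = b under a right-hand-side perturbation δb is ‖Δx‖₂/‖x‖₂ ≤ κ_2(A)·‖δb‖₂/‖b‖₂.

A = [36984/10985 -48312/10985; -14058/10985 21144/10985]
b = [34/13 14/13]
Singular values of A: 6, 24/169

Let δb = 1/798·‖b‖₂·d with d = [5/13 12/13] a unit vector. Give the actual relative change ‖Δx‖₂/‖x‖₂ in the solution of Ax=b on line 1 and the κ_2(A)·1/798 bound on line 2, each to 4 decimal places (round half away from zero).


from the listed singular values, σ₁ = 6, σ_n = 24/169
condition number: 6 ÷ (24/169) = 42.2500
κ_2(A)·‖δb‖/‖b‖ = 0.0529
solve Ax = b  →  x = [11.4667 8.1833]
‖b‖ = 2.8284, ‖x‖ = 14.0873
with δb = [0.0014 0.0033], A·Δx = δb → ‖Δx‖ = 0.0250
dividing the unrounded norms, ‖Δx‖/‖x‖ = 0.0018
tightness: 0.0018 against a bound of 0.0529 (unrounded ratio ≈ 0.0335)

0.0018
0.0529


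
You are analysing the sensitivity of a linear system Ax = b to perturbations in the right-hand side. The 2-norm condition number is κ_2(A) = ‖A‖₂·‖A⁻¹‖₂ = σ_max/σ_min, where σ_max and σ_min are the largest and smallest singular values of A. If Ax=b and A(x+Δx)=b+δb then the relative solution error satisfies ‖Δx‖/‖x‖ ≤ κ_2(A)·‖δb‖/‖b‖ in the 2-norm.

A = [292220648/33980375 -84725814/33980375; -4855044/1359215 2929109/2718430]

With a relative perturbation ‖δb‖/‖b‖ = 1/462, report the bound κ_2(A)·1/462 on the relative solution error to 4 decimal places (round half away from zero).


0.5658

M = AᵀA = [592456004548816/6832342515625 -172796923701738/6832342515625; -172796923701738/6832342515625 201634046985361/27329370062500]. tr(M)=4114332904289/43726992100, det(M)=1416468496/10931748025
char-poly roots: 9409/100 and 602176/437269921
κ = σ_max/σ_min = (97/10)/(776/20911) = 261.3875
κ_2(A)·‖δb‖/‖b‖ = 0.5658


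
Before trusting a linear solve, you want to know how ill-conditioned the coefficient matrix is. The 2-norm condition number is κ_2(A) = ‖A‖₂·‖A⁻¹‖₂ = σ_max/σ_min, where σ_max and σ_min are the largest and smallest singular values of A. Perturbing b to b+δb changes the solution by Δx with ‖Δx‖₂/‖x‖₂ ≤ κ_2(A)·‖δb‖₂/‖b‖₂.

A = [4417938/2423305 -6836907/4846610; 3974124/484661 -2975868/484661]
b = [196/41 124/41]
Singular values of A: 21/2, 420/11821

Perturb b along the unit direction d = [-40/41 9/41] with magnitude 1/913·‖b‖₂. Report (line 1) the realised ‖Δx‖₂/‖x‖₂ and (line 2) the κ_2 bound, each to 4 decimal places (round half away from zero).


0.0015
0.3237

largest singular value 21/2, smallest 420/11821
condition number: (21/2) ÷ (420/11821) = 295.5250
perturbation bound = 295.5250·1/913 = 0.3237
solve Ax = b  →  x = [-67.2438 -90.2933]
2-norm of b is 5.6569; of x, 112.5816
with δb = [-0.0060 0.0014], A·Δx = δb → ‖Δx‖ = 0.1744
dividing the unrounded norms, ‖Δx‖/‖x‖ = 0.0015
realised/bound (from unrounded values) ≈ 0.0048


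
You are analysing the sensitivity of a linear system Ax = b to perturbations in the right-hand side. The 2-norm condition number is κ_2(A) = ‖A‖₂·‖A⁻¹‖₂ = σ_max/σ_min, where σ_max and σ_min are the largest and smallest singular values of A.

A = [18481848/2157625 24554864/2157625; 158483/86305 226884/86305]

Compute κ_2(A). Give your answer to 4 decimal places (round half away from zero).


form AᵀA = [212538217609/2769390625 283338816012/2769390625; 283338816012/2769390625 377819193616/2769390625] with trace 23614296449/110775625 and determinant 7269949696/2769390625
λ_max, λ_min = (23614296449/110775625 ± √557506143465847136001/12271239094140625)/2 = 5329/25, 1364224/110775625
so κ_2 = √((5329/25) / (1364224/110775625)) = 131.5625

131.5625


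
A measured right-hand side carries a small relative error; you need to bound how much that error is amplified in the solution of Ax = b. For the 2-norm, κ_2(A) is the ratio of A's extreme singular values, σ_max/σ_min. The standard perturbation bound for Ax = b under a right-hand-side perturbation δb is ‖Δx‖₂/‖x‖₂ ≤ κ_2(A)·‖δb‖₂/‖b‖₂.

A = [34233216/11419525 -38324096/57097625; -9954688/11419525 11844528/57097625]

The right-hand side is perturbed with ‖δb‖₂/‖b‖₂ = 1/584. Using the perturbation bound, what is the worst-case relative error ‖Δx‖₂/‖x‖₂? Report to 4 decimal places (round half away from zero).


0.4769

AᵀA = [2033614225408/208648881961 -2287785019392/1043244409805; -2287785019392/1043244409805 2574446684416/5216222049025]; tr = 31775611136/3103047025, det = 4194304/3103047025
λ_max, λ_min = (31775611136/3103047025 ± √1009637402576090628096/9628900839361350625)/2 = 256/25, 16384/124121881
κ_2(A) = √(λ_max/λ_min) = √((256/25) / (16384/124121881)) = 278.5250
worst-case relative error ≤ 278.5250 × 1/584 = 0.4769


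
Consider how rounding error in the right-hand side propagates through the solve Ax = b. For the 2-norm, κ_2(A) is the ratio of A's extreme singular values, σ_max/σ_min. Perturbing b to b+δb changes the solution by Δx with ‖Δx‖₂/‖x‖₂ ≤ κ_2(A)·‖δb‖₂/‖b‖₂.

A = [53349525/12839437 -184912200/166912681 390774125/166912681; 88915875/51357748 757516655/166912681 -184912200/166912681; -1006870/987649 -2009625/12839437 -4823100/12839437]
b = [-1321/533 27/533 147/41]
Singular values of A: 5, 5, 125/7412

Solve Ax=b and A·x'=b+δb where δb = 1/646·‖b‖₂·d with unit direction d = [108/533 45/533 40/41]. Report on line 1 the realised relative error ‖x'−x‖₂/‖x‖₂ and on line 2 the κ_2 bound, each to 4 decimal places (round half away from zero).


0.0022
0.4589

largest singular value 5, smallest 125/7412
κ_2(A) = 5 / (125/7412) = 296.4800
perturbation bound = 296.4800·1/646 = 0.4589
solve Ax = b  →  x = [-68.9723 63.2514 151.2833]
‖b‖ = 4.3589, ‖x‖ = 177.8891
Δx = A⁻¹·δb where δb = 1/646·4.3589·d; ‖Δx‖ = 0.4001
dividing the unrounded norms, ‖Δx‖/‖x‖ = 0.0022
realised/bound (from unrounded values) ≈ 0.0049


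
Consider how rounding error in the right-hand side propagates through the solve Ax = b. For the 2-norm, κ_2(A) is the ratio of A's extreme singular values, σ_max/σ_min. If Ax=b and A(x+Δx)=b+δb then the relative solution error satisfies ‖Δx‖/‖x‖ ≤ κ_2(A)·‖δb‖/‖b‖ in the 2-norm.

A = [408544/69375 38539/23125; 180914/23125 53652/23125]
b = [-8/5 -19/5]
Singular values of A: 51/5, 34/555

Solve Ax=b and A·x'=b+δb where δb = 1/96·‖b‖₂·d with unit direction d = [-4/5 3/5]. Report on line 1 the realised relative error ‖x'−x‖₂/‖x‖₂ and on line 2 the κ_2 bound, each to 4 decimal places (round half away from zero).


0.0429
1.7344

σ_max = 51/5, σ_min = 34/555
κ_2(A) = (51/5) / (34/555) = 166.5000
bound on ‖Δx‖/‖x‖: κ·ε = 166.5000·1/96 = 1.7344
solve Ax = b  →  x = [4.1941 -15.7804]
‖b‖₂ = 4.1231 and ‖x‖₂ = 16.3282
δb = ε·‖b‖·d = [-0.0344 0.0258]; solving A·Δx = δb gives ‖Δx‖ = 0.7011
realised ‖Δx‖/‖x‖ = 0.0429
so the bound overstates the realised error by a factor of ≈ 40.3938 (computed from the unrounded values)


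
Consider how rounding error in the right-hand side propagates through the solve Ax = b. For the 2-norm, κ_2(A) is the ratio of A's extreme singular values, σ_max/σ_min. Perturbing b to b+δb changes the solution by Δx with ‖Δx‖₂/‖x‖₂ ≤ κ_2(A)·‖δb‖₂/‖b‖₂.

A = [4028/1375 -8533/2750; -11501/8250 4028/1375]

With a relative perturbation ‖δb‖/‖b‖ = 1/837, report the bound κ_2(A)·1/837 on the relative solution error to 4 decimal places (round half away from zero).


0.0079

form AᵀA = [28654609/2722500 -2988776/226875; -2988776/226875 5508449/302500] with trace 1564613/54450 and determinant 7890481/435600
char-poly roots: 2809/100 and 2809/4356
σ_max=√(2809/100)=(53/10), σ_min=√(2809/4356)=(53/66) → κ = 6.6000
perturbation bound = 6.6000·1/837 = 0.0079


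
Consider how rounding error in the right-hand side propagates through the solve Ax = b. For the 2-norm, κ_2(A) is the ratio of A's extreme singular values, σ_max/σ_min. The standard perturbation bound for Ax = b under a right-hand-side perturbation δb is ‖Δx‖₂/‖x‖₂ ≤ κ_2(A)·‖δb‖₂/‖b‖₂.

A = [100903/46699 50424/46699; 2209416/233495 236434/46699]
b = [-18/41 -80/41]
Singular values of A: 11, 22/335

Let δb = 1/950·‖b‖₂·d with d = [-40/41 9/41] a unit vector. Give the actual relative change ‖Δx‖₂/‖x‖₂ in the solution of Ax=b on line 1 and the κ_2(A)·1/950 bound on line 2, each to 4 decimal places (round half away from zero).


from the listed singular values, σ₁ = 11, σ_n = 22/335
condition number: 11 ÷ (22/335) = 167.5000
perturbation bound = 167.5000·1/950 = 0.1763
solve Ax = b  →  x = [-0.1604 -0.0856]
‖b‖ = 2.0000, ‖x‖ = 0.1818
with δb = [-0.0021 0.0005], A·Δx = δb → ‖Δx‖ = 0.0321
relative error = 0.1763
so the bound is sharp here: realised error equals the bound

0.1763
0.1763


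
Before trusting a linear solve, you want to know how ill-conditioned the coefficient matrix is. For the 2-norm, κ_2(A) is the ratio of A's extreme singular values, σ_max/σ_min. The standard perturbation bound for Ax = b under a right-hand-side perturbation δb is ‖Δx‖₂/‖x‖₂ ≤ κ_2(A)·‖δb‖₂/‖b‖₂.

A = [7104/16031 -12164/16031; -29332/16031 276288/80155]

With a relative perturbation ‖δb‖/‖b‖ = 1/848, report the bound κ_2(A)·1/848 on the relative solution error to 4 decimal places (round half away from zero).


M = AᵀA = [541840/152881 -5078016/764405; -5078016/764405 47611024/3822025]. tr(M)=211616/13225, det(M)=256/13225
char-poly roots: 16 and 16/13225
κ = σ_max/σ_min = 4/(4/115) = 115.0000
worst-case relative error ≤ 115.0000 × 1/848 = 0.1356

0.1356


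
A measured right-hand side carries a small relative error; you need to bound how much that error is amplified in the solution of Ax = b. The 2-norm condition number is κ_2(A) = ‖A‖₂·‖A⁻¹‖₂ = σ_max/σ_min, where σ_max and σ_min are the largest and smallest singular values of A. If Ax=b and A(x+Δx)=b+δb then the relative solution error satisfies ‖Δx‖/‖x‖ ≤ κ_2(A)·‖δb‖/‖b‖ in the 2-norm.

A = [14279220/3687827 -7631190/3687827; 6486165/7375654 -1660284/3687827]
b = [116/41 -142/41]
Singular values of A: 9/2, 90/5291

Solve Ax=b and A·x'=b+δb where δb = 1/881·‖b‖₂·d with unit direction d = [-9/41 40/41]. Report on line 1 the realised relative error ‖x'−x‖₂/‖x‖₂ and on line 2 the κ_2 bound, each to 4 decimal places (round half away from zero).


σ_max = 9/2, σ_min = 90/5291
condition number: (9/2) ÷ (90/5291) = 264.5500
κ_2(A)·‖δb‖/‖b‖ = 0.3003
solve Ax = b  →  x = [-110.2693 -207.6993]
‖b‖₂ = 4.4721 and ‖x‖₂ = 235.1560
re-solving with b+δb shifts x by Δx of norm 0.2984
realised ‖Δx‖/‖x‖ = 0.0013
so the bound overstates the realised error by a factor of ≈ 236.6211 (computed from the unrounded values)

0.0013
0.3003


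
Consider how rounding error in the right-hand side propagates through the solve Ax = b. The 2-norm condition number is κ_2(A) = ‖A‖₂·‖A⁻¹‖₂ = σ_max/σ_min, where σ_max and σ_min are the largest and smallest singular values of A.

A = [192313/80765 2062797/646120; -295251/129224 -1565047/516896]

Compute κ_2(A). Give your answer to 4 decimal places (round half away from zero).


356.4800

form AᵀA = [5405854201/496398400 28830592197/1985593600; 28830592197/1985593600 153765049009/7942374400] with trace 9610348649/317694976 and determinant 9150625/1270779904
char-poly roots: 121/4 and 75625/317694976
so κ_2 = √((121/4) / (75625/317694976)) = 356.4800


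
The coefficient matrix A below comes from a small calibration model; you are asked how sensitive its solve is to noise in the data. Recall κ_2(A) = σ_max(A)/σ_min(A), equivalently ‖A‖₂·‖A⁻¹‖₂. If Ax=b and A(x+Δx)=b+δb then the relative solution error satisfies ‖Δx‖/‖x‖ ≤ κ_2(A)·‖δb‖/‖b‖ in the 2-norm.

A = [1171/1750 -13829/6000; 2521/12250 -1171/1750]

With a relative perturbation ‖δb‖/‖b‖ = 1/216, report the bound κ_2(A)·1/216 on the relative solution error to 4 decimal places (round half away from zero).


M = AᵀA = [58837/120050 -1382951/823200; -1382951/823200 16257049/2822400]. tr(M)=34575025/5531904, det(M)=15625/22127616
solving λ² − 34575025/5531904·λ + 15625/22127616 = 0 gives λ = 25/4, 625/5531904
σ_max=√(25/4)=(5/2), σ_min=√(625/5531904)=(25/2352) → κ = 235.2000
κ_2(A)·‖δb‖/‖b‖ = 1.0889

1.0889


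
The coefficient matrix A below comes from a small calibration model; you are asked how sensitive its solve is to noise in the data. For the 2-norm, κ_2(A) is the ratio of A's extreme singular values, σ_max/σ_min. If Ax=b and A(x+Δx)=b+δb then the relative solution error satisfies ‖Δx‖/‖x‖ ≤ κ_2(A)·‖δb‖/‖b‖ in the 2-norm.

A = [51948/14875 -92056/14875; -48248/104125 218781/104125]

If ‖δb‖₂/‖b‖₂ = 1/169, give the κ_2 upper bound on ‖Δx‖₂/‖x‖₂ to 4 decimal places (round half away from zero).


0.0725

form AᵀA = [215294416/17347225 -15672312/693889; -15672312/693889 740969881/17347225] with trace 3308873/60025 and determinant 29986576/1500625
char-poly roots: 1369/25 and 21904/60025
κ = σ_max/σ_min = (37/5)/(148/245) = 12.2500
worst-case relative error ≤ 12.2500 × 1/169 = 0.0725


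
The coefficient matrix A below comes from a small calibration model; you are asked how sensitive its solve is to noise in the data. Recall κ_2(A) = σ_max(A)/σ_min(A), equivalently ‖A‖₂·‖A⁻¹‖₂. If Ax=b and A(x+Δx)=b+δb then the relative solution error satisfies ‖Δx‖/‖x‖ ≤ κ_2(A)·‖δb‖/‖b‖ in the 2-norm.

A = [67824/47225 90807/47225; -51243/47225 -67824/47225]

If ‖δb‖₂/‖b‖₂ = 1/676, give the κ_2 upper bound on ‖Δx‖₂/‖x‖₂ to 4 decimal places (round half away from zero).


0.5589

M = AᵀA = [289037601/89208025 385375968/89208025; 385375968/89208025 513840249/89208025]. tr(M)=32115114/3568321, det(M)=2025/3568321
eigenvalues of AᵀA: λ = (tr ± √(tr²−4·det))/2 = 9, 225/3568321
so κ_2 = √(9 / (225/3568321)) = 377.8000
κ_2(A)·‖δb‖/‖b‖ = 0.5589


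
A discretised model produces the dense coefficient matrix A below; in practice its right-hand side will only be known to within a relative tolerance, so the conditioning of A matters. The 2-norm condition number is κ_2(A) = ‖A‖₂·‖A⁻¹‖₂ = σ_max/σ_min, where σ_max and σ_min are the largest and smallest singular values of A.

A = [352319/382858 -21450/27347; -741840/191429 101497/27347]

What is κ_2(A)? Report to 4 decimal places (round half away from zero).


80.5000

AᵀA = [1383364081/87198244 -47039355/3114223; -47039355/3114223 6401989/444889]; tr = 3136925/103684, det = 14641/103684
eigenvalues of AᵀA: λ = (tr ± √(tr²−4·det))/2 = 121/4, 121/25921
κ_2(A) = √(λ_max/λ_min) = √((121/4) / (121/25921)) = 80.5000


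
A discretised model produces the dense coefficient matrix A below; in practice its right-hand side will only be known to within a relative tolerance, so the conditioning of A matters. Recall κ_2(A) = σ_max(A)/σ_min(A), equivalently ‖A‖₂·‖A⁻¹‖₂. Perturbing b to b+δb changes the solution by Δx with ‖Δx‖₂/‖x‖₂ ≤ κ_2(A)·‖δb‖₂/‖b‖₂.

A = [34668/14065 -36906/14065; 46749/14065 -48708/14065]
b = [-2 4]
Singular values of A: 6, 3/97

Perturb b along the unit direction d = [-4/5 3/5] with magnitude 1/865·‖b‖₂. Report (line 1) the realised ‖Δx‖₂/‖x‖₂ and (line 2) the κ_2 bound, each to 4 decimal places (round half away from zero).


0.0013
0.2243

largest singular value 6, smallest 3/97
κ = σ_max/σ_min = 6/(3/97) = 194.0000
perturbation bound = 194.0000·1/865 = 0.2243
solve Ax = b  →  x = [93.8851 88.9540]
‖b‖₂ = 4.4721 and ‖x‖₂ = 129.3338
δb = ε·‖b‖·d = [-0.0041 0.0031]; solving A·Δx = δb gives ‖Δx‖ = 0.1672
realised ‖Δx‖/‖x‖ = 0.0013
so the bound overstates the realised error by a factor of ≈ 173.5195 (computed from the unrounded values)


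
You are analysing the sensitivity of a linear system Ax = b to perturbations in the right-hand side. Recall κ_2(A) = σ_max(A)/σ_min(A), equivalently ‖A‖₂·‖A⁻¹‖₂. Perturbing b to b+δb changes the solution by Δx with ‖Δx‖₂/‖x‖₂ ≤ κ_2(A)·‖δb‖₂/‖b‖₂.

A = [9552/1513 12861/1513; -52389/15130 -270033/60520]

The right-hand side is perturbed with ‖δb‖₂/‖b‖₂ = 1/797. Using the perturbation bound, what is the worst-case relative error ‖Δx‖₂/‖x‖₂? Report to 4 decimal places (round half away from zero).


0.1429

form AᵀA = [41068089/792100 218982933/3168400; 218982933/3168400 1168049601/12673600] with trace 73005561/506944 and determinant 50625/31684
char-poly roots: 144 and 5625/506944
κ = σ_max/σ_min = 12/(75/712) = 113.9200
worst-case relative error ≤ 113.9200 × 1/797 = 0.1429


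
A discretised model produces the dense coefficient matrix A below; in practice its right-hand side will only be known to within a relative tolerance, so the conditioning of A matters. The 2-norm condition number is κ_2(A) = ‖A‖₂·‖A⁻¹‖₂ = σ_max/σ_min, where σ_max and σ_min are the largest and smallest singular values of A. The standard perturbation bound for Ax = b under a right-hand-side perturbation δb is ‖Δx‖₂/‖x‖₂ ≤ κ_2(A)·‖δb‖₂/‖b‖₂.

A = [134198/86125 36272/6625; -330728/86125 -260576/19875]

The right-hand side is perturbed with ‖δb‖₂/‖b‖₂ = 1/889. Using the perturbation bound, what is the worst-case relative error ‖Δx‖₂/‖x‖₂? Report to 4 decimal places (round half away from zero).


0.4136

form AᵀA = [753787652/43890625 7752512992/131671875; 7752512992/131671875 79740773632/395015625] with trace 27687956/126405 and determinant 5607424/15800625
eigenvalues of AᵀA: λ = (tr ± √(tr²−4·det))/2 = 5476/25, 1024/632025
κ_2(A) = √(λ_max/λ_min) = √((5476/25) / (1024/632025)) = 367.6875
perturbation bound = 367.6875·1/889 = 0.4136


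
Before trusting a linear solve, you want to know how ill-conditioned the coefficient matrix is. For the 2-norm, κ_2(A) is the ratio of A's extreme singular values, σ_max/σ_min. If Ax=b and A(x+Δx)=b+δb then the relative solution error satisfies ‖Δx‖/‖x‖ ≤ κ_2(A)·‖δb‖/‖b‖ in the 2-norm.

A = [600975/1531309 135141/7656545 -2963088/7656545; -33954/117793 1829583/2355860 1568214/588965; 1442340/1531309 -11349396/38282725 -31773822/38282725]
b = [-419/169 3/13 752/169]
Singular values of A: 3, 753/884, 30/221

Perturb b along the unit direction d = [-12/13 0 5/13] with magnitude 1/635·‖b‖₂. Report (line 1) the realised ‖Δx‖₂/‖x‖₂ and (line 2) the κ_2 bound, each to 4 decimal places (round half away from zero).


largest singular value 3, smallest 30/221
condition number: 3 ÷ (30/221) = 22.1000
κ_2(A)·‖δb‖/‖b‖ = 0.0348
solve Ax = b  →  x = [3.5092 -28.1626 8.6807]
2-norm of b is 5.0990; of x, 29.6783
Δx = A⁻¹·δb where δb = 1/635·5.0990·d; ‖Δx‖ = 0.0592
realised ‖Δx‖/‖x‖ = 0.0020
tightness: 0.0020 against a bound of 0.0348 (unrounded ratio ≈ 0.0573)

0.0020
0.0348


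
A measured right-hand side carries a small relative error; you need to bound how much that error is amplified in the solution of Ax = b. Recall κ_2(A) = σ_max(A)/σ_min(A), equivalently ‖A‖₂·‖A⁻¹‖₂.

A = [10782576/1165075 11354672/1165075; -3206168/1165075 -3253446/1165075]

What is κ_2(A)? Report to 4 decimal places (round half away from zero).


200.8750

M = AᵀA = [202469533504/2171839609 212581933200/2171839609; 212581933200/2171839609 223221579364/2171839609]. tr(M)=506172548/2582449, det(M)=2458624/2582449
eigenvalues of AᵀA: λ = (tr ± √(tr²−4·det))/2 = 196, 12544/2582449
σ_max=√196=14, σ_min=√(12544/2582449)=(112/1607) → κ = 200.8750


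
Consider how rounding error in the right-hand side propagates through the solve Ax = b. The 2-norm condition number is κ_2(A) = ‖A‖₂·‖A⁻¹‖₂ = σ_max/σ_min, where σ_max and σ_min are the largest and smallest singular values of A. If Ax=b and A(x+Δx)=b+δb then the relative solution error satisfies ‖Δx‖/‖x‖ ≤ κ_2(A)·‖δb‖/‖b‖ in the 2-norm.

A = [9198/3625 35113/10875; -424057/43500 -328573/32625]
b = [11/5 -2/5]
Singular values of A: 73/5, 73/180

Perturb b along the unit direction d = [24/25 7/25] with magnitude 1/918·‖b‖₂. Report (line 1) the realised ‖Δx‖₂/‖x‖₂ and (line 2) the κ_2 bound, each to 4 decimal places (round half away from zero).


0.0012
0.0392

σ_max = 73/5, σ_min = 73/180
κ_2(A) = (73/5) / (73/180) = 36.0000
bound on ‖Δx‖/‖x‖: κ·ε = 36.0000·1/918 = 0.0392
solve Ax = b  →  x = [-3.5239 3.4506]
2-norm of b is 2.2361; of x, 4.9320
δb = ε·‖b‖·d = [0.0023 0.0007]; solving A·Δx = δb gives ‖Δx‖ = 0.0060
relative error = 0.0012
so the bound overstates the realised error by a factor of ≈ 32.2025 (computed from the unrounded values)


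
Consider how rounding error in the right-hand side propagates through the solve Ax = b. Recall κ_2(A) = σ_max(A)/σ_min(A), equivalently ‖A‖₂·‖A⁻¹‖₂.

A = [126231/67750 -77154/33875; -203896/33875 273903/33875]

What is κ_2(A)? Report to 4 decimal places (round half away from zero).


81.3000

form AᵀA = [291565729/7344100 -97147743/1836025; -97147743/1836025 129560949/1836025] with trace 32392381/293764 and determinant 540225/293764
char-poly roots: 441/4 and 1225/73441
so κ_2 = √((441/4) / (1225/73441)) = 81.3000


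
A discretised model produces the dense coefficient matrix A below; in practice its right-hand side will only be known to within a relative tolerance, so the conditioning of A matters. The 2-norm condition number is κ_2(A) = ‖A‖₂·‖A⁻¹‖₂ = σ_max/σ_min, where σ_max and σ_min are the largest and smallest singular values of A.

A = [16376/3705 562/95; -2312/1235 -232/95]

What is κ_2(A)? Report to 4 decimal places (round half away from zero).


form AᵀA = [1871488/81225 831728/27075; 831728/27075 369668/9025] with trace 207940/3249 and determinant 256/3249
solving λ² − 207940/3249·λ + 256/3249 = 0 gives λ = 64, 4/3249
κ_2(A) = √(λ_max/λ_min) = √(64 / (4/3249)) = 228.0000

228.0000


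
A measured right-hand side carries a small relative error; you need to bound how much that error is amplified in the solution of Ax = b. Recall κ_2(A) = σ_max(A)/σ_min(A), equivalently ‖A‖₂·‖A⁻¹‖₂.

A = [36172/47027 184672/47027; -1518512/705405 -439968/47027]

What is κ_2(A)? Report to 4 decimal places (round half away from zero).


form AᵀA = [2600271750544/497596214025 256098673792/11057693645; 256098673792/11057693645 227675588608/2211538729] with trace 32020987024/296012025 and determinant 467943424/296012025
λ_max, λ_min = (32020987024/296012025 ± √1024789542469081682176/87623118944600625)/2 = 2704/25, 173056/11840481
κ_2(A) = √(λ_max/λ_min) = √((2704/25) / (173056/11840481)) = 86.0250

86.0250
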